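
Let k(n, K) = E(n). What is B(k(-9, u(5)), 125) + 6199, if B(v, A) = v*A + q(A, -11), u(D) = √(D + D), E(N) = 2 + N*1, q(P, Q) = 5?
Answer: 5329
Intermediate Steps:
E(N) = 2 + N
u(D) = √2*√D (u(D) = √(2*D) = √2*√D)
k(n, K) = 2 + n
B(v, A) = 5 + A*v (B(v, A) = v*A + 5 = A*v + 5 = 5 + A*v)
B(k(-9, u(5)), 125) + 6199 = (5 + 125*(2 - 9)) + 6199 = (5 + 125*(-7)) + 6199 = (5 - 875) + 6199 = -870 + 6199 = 5329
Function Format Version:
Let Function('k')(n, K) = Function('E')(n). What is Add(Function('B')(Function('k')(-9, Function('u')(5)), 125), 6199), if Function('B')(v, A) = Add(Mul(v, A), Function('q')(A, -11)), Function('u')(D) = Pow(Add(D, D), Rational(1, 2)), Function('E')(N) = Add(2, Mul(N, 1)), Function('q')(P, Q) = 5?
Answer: 5329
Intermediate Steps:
Function('E')(N) = Add(2, N)
Function('u')(D) = Mul(Pow(2, Rational(1, 2)), Pow(D, Rational(1, 2))) (Function('u')(D) = Pow(Mul(2, D), Rational(1, 2)) = Mul(Pow(2, Rational(1, 2)), Pow(D, Rational(1, 2))))
Function('k')(n, K) = Add(2, n)
Function('B')(v, A) = Add(5, Mul(A, v)) (Function('B')(v, A) = Add(Mul(v, A), 5) = Add(Mul(A, v), 5) = Add(5, Mul(A, v)))
Add(Function('B')(Function('k')(-9, Function('u')(5)), 125), 6199) = Add(Add(5, Mul(125, Add(2, -9))), 6199) = Add(Add(5, Mul(125, -7)), 6199) = Add(Add(5, -875), 6199) = Add(-870, 6199) = 5329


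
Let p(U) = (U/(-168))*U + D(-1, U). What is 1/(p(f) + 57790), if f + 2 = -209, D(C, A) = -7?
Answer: 168/9663023 ≈ 1.7386e-5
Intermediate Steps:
f = -211 (f = -2 - 209 = -211)
p(U) = -7 - U**2/168 (p(U) = (U/(-168))*U - 7 = (U*(-1/168))*U - 7 = (-U/168)*U - 7 = -U**2/168 - 7 = -7 - U**2/168)
1/(p(f) + 57790) = 1/((-7 - 1/168*(-211)**2) + 57790) = 1/((-7 - 1/168*44521) + 57790) = 1/((-7 - 44521/168) + 57790) = 1/(-45697/168 + 57790) = 1/(9663023/168) = 168/9663023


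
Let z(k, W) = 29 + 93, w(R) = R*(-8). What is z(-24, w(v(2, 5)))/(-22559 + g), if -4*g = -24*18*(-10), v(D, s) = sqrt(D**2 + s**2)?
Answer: -122/23639 ≈ -0.0051610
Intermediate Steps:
w(R) = -8*R
g = -1080 (g = -(-24*18)*(-10)/4 = -(-108)*(-10) = -1/4*4320 = -1080)
z(k, W) = 122
z(-24, w(v(2, 5)))/(-22559 + g) = 122/(-22559 - 1080) = 122/(-23639) = 122*(-1/23639) = -122/23639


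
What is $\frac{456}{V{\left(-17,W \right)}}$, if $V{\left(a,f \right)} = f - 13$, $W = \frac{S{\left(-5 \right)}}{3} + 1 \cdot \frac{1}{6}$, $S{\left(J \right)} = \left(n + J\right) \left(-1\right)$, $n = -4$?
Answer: $- \frac{2736}{59} \approx -46.373$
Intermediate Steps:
$S{\left(J \right)} = 4 - J$ ($S{\left(J \right)} = \left(-4 + J\right) \left(-1\right) = 4 - J$)
$W = \frac{19}{6}$ ($W = \frac{4 - -5}{3} + 1 \cdot \frac{1}{6} = \left(4 + 5\right) \frac{1}{3} + 1 \cdot \frac{1}{6} = 9 \cdot \frac{1}{3} + \frac{1}{6} = 3 + \frac{1}{6} = \frac{19}{6} \approx 3.1667$)
$V{\left(a,f \right)} = -13 + f$
$\frac{456}{V{\left(-17,W \right)}} = \frac{456}{-13 + \frac{19}{6}} = \frac{456}{- \frac{59}{6}} = 456 \left(- \frac{6}{59}\right) = - \frac{2736}{59}$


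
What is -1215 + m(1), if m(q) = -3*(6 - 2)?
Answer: -1227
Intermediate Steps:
m(q) = -12 (m(q) = -3*4 = -12)
-1215 + m(1) = -1215 - 12 = -1227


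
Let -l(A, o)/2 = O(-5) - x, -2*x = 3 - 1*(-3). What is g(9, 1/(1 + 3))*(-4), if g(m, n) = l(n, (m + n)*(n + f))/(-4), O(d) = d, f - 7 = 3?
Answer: 4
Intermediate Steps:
f = 10 (f = 7 + 3 = 10)
x = -3 (x = -(3 - 1*(-3))/2 = -(3 + 3)/2 = -1/2*6 = -3)
l(A, o) = 4 (l(A, o) = -2*(-5 - 1*(-3)) = -2*(-5 + 3) = -2*(-2) = 4)
g(m, n) = -1 (g(m, n) = 4/(-4) = 4*(-1/4) = -1)
g(9, 1/(1 + 3))*(-4) = -1*(-4) = 4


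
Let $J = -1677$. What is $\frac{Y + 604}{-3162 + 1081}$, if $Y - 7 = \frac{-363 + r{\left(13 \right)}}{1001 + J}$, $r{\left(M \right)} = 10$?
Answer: $- \frac{413389}{1406756} \approx -0.29386$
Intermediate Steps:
$Y = \frac{5085}{676}$ ($Y = 7 + \frac{-363 + 10}{1001 - 1677} = 7 - \frac{353}{-676} = 7 - - \frac{353}{676} = 7 + \frac{353}{676} = \frac{5085}{676} \approx 7.5222$)
$\frac{Y + 604}{-3162 + 1081} = \frac{\frac{5085}{676} + 604}{-3162 + 1081} = \frac{413389}{676 \left(-2081\right)} = \frac{413389}{676} \left(- \frac{1}{2081}\right) = - \frac{413389}{1406756}$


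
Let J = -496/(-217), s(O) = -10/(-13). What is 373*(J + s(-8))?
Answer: 103694/91 ≈ 1139.5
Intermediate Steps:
s(O) = 10/13 (s(O) = -10*(-1/13) = 10/13)
J = 16/7 (J = -496*(-1/217) = 16/7 ≈ 2.2857)
373*(J + s(-8)) = 373*(16/7 + 10/13) = 373*(278/91) = 103694/91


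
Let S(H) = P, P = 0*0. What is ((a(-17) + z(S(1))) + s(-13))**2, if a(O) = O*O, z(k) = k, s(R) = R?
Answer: 76176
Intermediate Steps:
P = 0
S(H) = 0
a(O) = O**2
((a(-17) + z(S(1))) + s(-13))**2 = (((-17)**2 + 0) - 13)**2 = ((289 + 0) - 13)**2 = (289 - 13)**2 = 276**2 = 76176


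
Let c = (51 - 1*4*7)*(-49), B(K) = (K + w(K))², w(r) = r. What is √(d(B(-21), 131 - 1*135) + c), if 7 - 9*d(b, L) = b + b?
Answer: 4*I*√854/3 ≈ 38.964*I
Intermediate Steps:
B(K) = 4*K² (B(K) = (K + K)² = (2*K)² = 4*K²)
d(b, L) = 7/9 - 2*b/9 (d(b, L) = 7/9 - (b + b)/9 = 7/9 - 2*b/9)
c = -1127 (c = (51 - 4*7)*(-49) = (51 - 28)*(-49) = 23*(-49) = -1127)
√(d(B(-21), 131 - 1*135) + c) = √((7/9 - 8*(-21)²/9) - 1127) = √((7/9 - 8*441/9) - 1127) = √((7/9 - 2/9*1764) - 1127) = √((7/9 - 392) - 1127) = √(-3521/9 - 1127) = √(-13664/9) = 4*I*√854/3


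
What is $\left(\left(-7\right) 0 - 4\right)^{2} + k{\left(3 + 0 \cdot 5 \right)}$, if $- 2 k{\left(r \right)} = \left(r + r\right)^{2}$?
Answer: $-2$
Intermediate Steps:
$k{\left(r \right)} = - 2 r^{2}$ ($k{\left(r \right)} = - \frac{\left(r + r\right)^{2}}{2} = - \frac{\left(2 r\right)^{2}}{2} = - \frac{4 r^{2}}{2} = - 2 r^{2}$)
$\left(\left(-7\right) 0 - 4\right)^{2} + k{\left(3 + 0 \cdot 5 \right)} = \left(\left(-7\right) 0 - 4\right)^{2} - 2 \left(3 + 0 \cdot 5\right)^{2} = \left(0 - 4\right)^{2} - 2 \left(3 + 0\right)^{2} = \left(-4\right)^{2} - 2 \cdot 3^{2} = 16 - 18 = -2$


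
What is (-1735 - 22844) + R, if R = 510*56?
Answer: 3981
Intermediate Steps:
R = 28560
(-1735 - 22844) + R = (-1735 - 22844) + 28560 = -24579 + 28560 = 3981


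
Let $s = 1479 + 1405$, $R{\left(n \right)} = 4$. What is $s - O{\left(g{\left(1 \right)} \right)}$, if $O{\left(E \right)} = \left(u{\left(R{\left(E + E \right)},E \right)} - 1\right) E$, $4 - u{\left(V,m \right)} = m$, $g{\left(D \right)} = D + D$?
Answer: $2882$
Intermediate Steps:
$g{\left(D \right)} = 2 D$
$u{\left(V,m \right)} = 4 - m$
$s = 2884$
$O{\left(E \right)} = E \left(3 - E\right)$ ($O{\left(E \right)} = \left(\left(4 - E\right) - 1\right) E = \left(3 - E\right) E = E \left(3 - E\right)$)
$s - O{\left(g{\left(1 \right)} \right)} = 2884 - 2 \cdot 1 \left(3 - 2 \cdot 1\right) = 2884 - 2 \left(3 - 2\right) = 2884 - 2 \cdot 1 = 2884 - 2 = 2882$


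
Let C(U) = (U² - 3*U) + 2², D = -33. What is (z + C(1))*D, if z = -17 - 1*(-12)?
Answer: 99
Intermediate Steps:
C(U) = 4 + U² - 3*U (C(U) = (U² - 3*U) + 4 = 4 + U² - 3*U)
z = -5 (z = -17 + 12 = -5)
(z + C(1))*D = (-5 + (4 + 1² - 3*1))*(-33) = (-5 + (4 + 1 - 3))*(-33) = (-5 + 2)*(-33) = -3*(-33) = 99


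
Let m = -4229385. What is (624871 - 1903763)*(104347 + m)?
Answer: 5275478097896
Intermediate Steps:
(624871 - 1903763)*(104347 + m) = (624871 - 1903763)*(104347 - 4229385) = -1278892*(-4125038) = 5275478097896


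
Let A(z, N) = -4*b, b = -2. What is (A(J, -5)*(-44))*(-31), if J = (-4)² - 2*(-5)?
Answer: 10912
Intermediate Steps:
J = 26 (J = 16 + 10 = 26)
A(z, N) = 8 (A(z, N) = -4*(-2) = 8)
(A(J, -5)*(-44))*(-31) = (8*(-44))*(-31) = -352*(-31) = 10912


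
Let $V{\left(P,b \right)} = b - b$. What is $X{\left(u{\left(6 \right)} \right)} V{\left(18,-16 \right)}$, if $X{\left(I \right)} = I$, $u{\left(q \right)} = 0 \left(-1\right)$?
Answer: $0$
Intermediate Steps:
$u{\left(q \right)} = 0$
$V{\left(P,b \right)} = 0$
$X{\left(u{\left(6 \right)} \right)} V{\left(18,-16 \right)} = 0 \cdot 0 = 0$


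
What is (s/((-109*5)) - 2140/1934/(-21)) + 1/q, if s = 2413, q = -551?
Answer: -26689187506/6098090565 ≈ -4.3766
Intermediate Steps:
(s/((-109*5)) - 2140/1934/(-21)) + 1/q = (2413/((-109*5)) - 2140/1934/(-21)) + 1/(-551) = (2413/(-545) - 2140*1/1934*(-1/21)) - 1/551 = (2413*(-1/545) - 1070/967*(-1/21)) - 1/551 = (-2413/545 + 1070/20307) - 1/551 = -48417641/11067315 - 1/551 = -26689187506/6098090565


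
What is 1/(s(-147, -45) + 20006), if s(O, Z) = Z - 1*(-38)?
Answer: 1/19999 ≈ 5.0002e-5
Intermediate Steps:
s(O, Z) = 38 + Z (s(O, Z) = Z + 38 = 38 + Z)
1/(s(-147, -45) + 20006) = 1/((38 - 45) + 20006) = 1/(-7 + 20006) = 1/19999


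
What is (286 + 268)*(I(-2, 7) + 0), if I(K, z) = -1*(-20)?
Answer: 11080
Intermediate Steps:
I(K, z) = 20
(286 + 268)*(I(-2, 7) + 0) = (286 + 268)*(20 + 0) = 554*20 = 11080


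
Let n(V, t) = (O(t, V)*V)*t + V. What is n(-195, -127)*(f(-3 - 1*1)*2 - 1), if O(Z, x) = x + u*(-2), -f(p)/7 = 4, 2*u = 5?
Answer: 282332115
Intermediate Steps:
u = 5/2 (u = (½)*5 = 5/2 ≈ 2.5000)
f(p) = -28 (f(p) = -7*4 = -28)
O(Z, x) = -5 + x (O(Z, x) = x + (5/2)*(-2) = x - 5 = -5 + x)
n(V, t) = V + V*t*(-5 + V) (n(V, t) = ((-5 + V)*V)*t + V = (V*(-5 + V))*t + V = V*t*(-5 + V) + V = V + V*t*(-5 + V))
n(-195, -127)*(f(-3 - 1*1)*2 - 1) = (-195*(1 - 127*(-5 - 195)))*(-28*2 - 1) = (-195*(1 - 127*(-200)))*(-56 - 1) = -195*(1 + 25400)*(-57) = -195*25401*(-57) = -4953195*(-57) = 282332115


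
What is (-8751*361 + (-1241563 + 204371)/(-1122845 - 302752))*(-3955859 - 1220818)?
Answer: 7771258791737409925/475199 ≈ 1.6354e+13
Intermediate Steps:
(-8751*361 + (-1241563 + 204371)/(-1122845 - 302752))*(-3955859 - 1220818) = (-3159111 - 1037192/(-1425597))*(-5176677) = (-3159111 - 1037192*(-1/1425597))*(-5176677) = (-3159111 + 1037192/1425597)*(-5176677) = -4503618127075/1425597*(-5176677) = 7771258791737409925/475199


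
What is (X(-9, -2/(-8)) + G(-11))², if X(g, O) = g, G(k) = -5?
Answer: 196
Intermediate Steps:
(X(-9, -2/(-8)) + G(-11))² = (-9 - 5)² = (-14)² = 196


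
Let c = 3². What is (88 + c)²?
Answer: 9409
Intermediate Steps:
c = 9
(88 + c)² = (88 + 9)² = 97² = 9409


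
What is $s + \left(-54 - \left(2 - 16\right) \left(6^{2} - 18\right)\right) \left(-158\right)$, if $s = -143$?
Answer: $-31427$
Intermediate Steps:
$s + \left(-54 - \left(2 - 16\right) \left(6^{2} - 18\right)\right) \left(-158\right) = -143 + \left(-54 - \left(2 - 16\right) \left(6^{2} - 18\right)\right) \left(-158\right) = -143 + \left(-54 - - 14 \left(36 - 18\right)\right) \left(-158\right) = -143 + \left(-54 - \left(-14\right) 18\right) \left(-158\right) = -143 + \left(-54 - -252\right) \left(-158\right) = -143 + \left(-54 + 252\right) \left(-158\right) = -143 + 198 \left(-158\right) = -143 - 31284 = -31427$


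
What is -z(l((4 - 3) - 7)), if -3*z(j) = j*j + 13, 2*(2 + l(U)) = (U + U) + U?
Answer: 134/3 ≈ 44.667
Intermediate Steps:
l(U) = -2 + 3*U/2 (l(U) = -2 + ((U + U) + U)/2 = -2 + (2*U + U)/2 = -2 + (3*U)/2 = -2 + 3*U/2)
z(j) = -13/3 - j²/3 (z(j) = -(j*j + 13)/3 = -(j² + 13)/3 = -(13 + j²)/3 = -13/3 - j²/3)
-z(l((4 - 3) - 7)) = -(-13/3 - (-2 + 3*((4 - 3) - 7)/2)²/3) = -(-13/3 - (-2 + 3*(1 - 7)/2)²/3) = -(-13/3 - (-2 + (3/2)*(-6))²/3) = -(-13/3 - (-2 - 9)²/3) = -(-13/3 - ⅓*(-11)²) = -(-13/3 - ⅓*121) = -(-13/3 - 121/3) = -1*(-134/3) = 134/3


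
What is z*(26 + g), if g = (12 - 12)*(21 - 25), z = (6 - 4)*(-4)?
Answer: -208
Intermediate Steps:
z = -8 (z = 2*(-4) = -8)
g = 0 (g = 0*(-4) = 0)
z*(26 + g) = -8*(26 + 0) = -8*26 = -208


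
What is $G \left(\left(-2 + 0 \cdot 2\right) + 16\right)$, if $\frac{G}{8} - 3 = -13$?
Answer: $-1120$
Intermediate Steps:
$G = -80$ ($G = 24 + 8 \left(-13\right) = 24 - 104 = -80$)
$G \left(\left(-2 + 0 \cdot 2\right) + 16\right) = - 80 \left(\left(-2 + 0 \cdot 2\right) + 16\right) = - 80 \left(\left(-2 + 0\right) + 16\right) = - 80 \left(-2 + 16\right) = \left(-80\right) 14 = -1120$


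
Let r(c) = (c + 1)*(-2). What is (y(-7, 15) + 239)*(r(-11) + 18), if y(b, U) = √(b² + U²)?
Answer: 9082 + 38*√274 ≈ 9711.0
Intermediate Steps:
r(c) = -2 - 2*c (r(c) = (1 + c)*(-2) = -2 - 2*c)
y(b, U) = √(U² + b²)
(y(-7, 15) + 239)*(r(-11) + 18) = (√(15² + (-7)²) + 239)*((-2 - 2*(-11)) + 18) = (√(225 + 49) + 239)*((-2 + 22) + 18) = (√274 + 239)*(20 + 18) = (239 + √274)*38 = 9082 + 38*√274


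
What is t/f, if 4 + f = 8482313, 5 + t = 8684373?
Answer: 789488/771119 ≈ 1.0238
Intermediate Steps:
t = 8684368 (t = -5 + 8684373 = 8684368)
f = 8482309 (f = -4 + 8482313 = 8482309)
t/f = 8684368/8482309 = 8684368*(1/8482309) = 789488/771119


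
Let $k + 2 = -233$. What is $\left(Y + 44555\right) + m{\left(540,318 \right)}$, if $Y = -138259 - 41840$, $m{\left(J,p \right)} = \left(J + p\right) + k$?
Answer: $-134921$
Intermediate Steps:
$k = -235$ ($k = -2 - 233 = -235$)
$m{\left(J,p \right)} = -235 + J + p$ ($m{\left(J,p \right)} = \left(J + p\right) - 235 = -235 + J + p$)
$Y = -180099$
$\left(Y + 44555\right) + m{\left(540,318 \right)} = \left(-180099 + 44555\right) + \left(-235 + 540 + 318\right) = -135544 + 623 = -134921$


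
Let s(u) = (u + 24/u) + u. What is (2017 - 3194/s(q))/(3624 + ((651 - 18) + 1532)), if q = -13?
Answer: 385838/1047809 ≈ 0.36823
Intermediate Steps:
s(u) = 2*u + 24/u
(2017 - 3194/s(q))/(3624 + ((651 - 18) + 1532)) = (2017 - 3194/(2*(-13) + 24/(-13)))/(3624 + ((651 - 18) + 1532)) = (2017 - 3194/(-26 + 24*(-1/13)))/(3624 + (633 + 1532)) = (2017 - 3194/(-26 - 24/13))/(3624 + 2165) = (2017 - 3194/(-362/13))/5789 = (2017 - 3194*(-13/362))*(1/5789) = (2017 + 20761/181)*(1/5789) = (385838/181)*(1/5789) = 385838/1047809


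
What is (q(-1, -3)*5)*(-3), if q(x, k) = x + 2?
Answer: -15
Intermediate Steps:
q(x, k) = 2 + x
(q(-1, -3)*5)*(-3) = ((2 - 1)*5)*(-3) = (1*5)*(-3) = 5*(-3) = -15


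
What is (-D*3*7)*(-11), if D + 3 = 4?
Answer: 231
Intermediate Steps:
D = 1 (D = -3 + 4 = 1)
(-D*3*7)*(-11) = (-3*7)*(-11) = (-1*3*7)*(-11) = -3*7*(-11) = -21*(-11) = 231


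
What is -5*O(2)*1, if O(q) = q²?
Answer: -20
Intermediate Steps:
-5*O(2)*1 = -5*2²*1 = -5*4*1 = -20*1 = -20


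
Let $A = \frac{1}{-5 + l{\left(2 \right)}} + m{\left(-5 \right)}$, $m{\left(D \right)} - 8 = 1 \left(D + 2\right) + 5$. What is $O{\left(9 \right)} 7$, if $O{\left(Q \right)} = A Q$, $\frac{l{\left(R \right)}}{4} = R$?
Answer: $651$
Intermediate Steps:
$l{\left(R \right)} = 4 R$
$m{\left(D \right)} = 15 + D$ ($m{\left(D \right)} = 8 + \left(1 \left(D + 2\right) + 5\right) = 8 + \left(1 \left(2 + D\right) + 5\right) = 8 + \left(\left(2 + D\right) + 5\right) = 8 + \left(7 + D\right) = 15 + D$)
$A = \frac{31}{3}$ ($A = \frac{1}{-5 + 4 \cdot 2} + \left(15 - 5\right) = \frac{1}{-5 + 8} + 10 = \frac{1}{3} + 10 = \frac{31}{3} \approx 10.333$)
$O{\left(Q \right)} = \frac{31 Q}{3}$
$O{\left(9 \right)} 7 = \frac{31}{3} \cdot 9 \cdot 7 = 93 \cdot 7 = 651$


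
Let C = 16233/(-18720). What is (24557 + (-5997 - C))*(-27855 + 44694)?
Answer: 650096599143/2080 ≈ 3.1255e+8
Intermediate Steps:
C = -5411/6240 (C = 16233*(-1/18720) = -5411/6240 ≈ -0.86715)
(24557 + (-5997 - C))*(-27855 + 44694) = (24557 + (-5997 - 1*(-5411/6240)))*(-27855 + 44694) = (24557 + (-5997 + 5411/6240))*16839 = (24557 - 37415869/6240)*16839 = (115819811/6240)*16839 = 650096599143/2080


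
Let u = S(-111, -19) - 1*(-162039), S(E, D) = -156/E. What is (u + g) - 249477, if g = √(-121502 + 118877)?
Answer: -3235154/37 + 5*I*√105 ≈ -87437.0 + 51.235*I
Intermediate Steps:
u = 5995495/37 (u = -156/(-111) - 1*(-162039) = -156*(-1/111) + 162039 = 52/37 + 162039 = 5995495/37 ≈ 1.6204e+5)
g = 5*I*√105 (g = √(-2625) = 5*I*√105 ≈ 51.235*I)
(u + g) - 249477 = (5995495/37 + 5*I*√105) - 249477 = -3235154/37 + 5*I*√105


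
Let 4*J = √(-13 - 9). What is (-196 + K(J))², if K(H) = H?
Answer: (784 - I*√22)²/16 ≈ 38415.0 - 459.66*I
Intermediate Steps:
J = I*√22/4 (J = √(-13 - 9)/4 = √(-22)/4 = (I*√22)/4 = I*√22/4 ≈ 1.1726*I)
(-196 + K(J))² = (-196 + I*√22/4)²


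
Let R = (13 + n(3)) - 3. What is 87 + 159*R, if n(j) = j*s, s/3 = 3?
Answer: 5970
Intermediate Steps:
s = 9 (s = 3*3 = 9)
n(j) = 9*j (n(j) = j*9 = 9*j)
R = 37 (R = (13 + 9*3) - 3 = (13 + 27) - 3 = 40 - 3 = 37)
87 + 159*R = 87 + 159*37 = 87 + 5883 = 5970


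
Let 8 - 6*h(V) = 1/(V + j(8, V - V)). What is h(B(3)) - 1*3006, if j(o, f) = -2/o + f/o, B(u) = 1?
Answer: -27044/9 ≈ -3004.9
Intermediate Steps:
h(V) = 4/3 - 1/(6*(-¼ + V)) (h(V) = 4/3 - 1/(6*(V + (-2 + (V - V))/8)) = 4/3 - 1/(6*(V + (-2 + 0)/8)) = 4/3 - 1/(6*(V + (⅛)*(-2))) = 4/3 - 1/(6*(V - ¼)) = 4/3 - 1/(6*(-¼ + V)))
h(B(3)) - 1*3006 = 2*(-3 + 8*1)/(3*(-1 + 4*1)) - 1*3006 = 2*(-3 + 8)/(3*(-1 + 4)) - 3006 = (⅔)*5/3 - 3006 = (⅔)*(⅓)*5 - 3006 = 10/9 - 3006 = -27044/9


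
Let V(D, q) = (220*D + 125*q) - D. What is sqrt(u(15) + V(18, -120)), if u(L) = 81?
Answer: I*sqrt(10977) ≈ 104.77*I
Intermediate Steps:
V(D, q) = 125*q + 219*D (V(D, q) = (125*q + 220*D) - D = 125*q + 219*D)
sqrt(u(15) + V(18, -120)) = sqrt(81 + (125*(-120) + 219*18)) = sqrt(81 + (-15000 + 3942)) = sqrt(81 - 11058) = sqrt(-10977) = I*sqrt(10977)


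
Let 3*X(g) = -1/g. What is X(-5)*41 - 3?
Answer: -4/15 ≈ -0.26667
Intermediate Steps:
X(g) = -1/(3*g) (X(g) = (-1/g)/3 = -1/(3*g))
X(-5)*41 - 3 = -1/3/(-5)*41 - 3 = -1/3*(-1/5)*41 - 3 = (1/15)*41 - 3 = 41/15 - 3 = -4/15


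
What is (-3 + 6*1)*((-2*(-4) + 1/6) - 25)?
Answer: -101/2 ≈ -50.500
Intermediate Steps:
(-3 + 6*1)*((-2*(-4) + 1/6) - 25) = (-3 + 6)*((8 + 1/6) - 25) = 3*(49/6 - 25) = 3*(-101/6) = -101/2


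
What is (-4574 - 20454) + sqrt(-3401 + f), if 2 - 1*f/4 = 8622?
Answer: -25028 + 3*I*sqrt(4209) ≈ -25028.0 + 194.63*I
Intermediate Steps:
f = -34480 (f = 8 - 4*8622 = 8 - 34488 = -34480)
(-4574 - 20454) + sqrt(-3401 + f) = (-4574 - 20454) + sqrt(-3401 - 34480) = -25028 + sqrt(-37881) = -25028 + 3*I*sqrt(4209)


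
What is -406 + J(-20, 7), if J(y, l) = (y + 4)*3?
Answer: -454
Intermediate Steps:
J(y, l) = 12 + 3*y (J(y, l) = (4 + y)*3 = 12 + 3*y)
-406 + J(-20, 7) = -406 + (12 + 3*(-20)) = -406 + (12 - 60) = -406 - 48 = -454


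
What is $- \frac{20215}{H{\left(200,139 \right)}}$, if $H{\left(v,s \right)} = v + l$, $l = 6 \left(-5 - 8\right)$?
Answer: $- \frac{20215}{122} \approx -165.7$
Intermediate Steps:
$l = -78$ ($l = 6 \left(-13\right) = -78$)
$H{\left(v,s \right)} = -78 + v$ ($H{\left(v,s \right)} = v - 78 = -78 + v$)
$- \frac{20215}{H{\left(200,139 \right)}} = - \frac{20215}{-78 + 200} = - \frac{20215}{122}$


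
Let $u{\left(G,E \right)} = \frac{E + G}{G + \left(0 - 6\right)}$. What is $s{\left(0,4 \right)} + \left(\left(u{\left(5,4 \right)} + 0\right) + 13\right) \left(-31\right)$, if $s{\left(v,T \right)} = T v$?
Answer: $-124$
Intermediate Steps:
$u{\left(G,E \right)} = \frac{E + G}{-6 + G}$ ($u{\left(G,E \right)} = \frac{E + G}{G + \left(0 - 6\right)} = \frac{E + G}{G - 6} = \frac{E + G}{-6 + G}$)
$s{\left(0,4 \right)} + \left(\left(u{\left(5,4 \right)} + 0\right) + 13\right) \left(-31\right) = 4 \cdot 0 + \left(\left(\frac{4 + 5}{-6 + 5} + 0\right) + 13\right) \left(-31\right) = 0 + \left(\left(\frac{1}{-1} \cdot 9 + 0\right) + 13\right) \left(-31\right) = 0 + \left(\left(\left(-1\right) 9 + 0\right) + 13\right) \left(-31\right) = 0 + \left(\left(-9 + 0\right) + 13\right) \left(-31\right) = 0 + \left(-9 + 13\right) \left(-31\right) = 0 + 4 \left(-31\right) = 0 - 124 = -124$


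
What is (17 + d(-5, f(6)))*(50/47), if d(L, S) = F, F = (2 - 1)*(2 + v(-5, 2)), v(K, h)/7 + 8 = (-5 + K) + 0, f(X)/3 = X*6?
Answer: -5350/47 ≈ -113.83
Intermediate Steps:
f(X) = 18*X (f(X) = 3*(X*6) = 3*(6*X) = 18*X)
v(K, h) = -91 + 7*K (v(K, h) = -56 + 7*((-5 + K) + 0) = -56 + 7*(-5 + K) = -56 + (-35 + 7*K) = -91 + 7*K)
F = -124 (F = (2 - 1)*(2 + (-91 + 7*(-5))) = 1*(2 + (-91 - 35)) = 1*(2 - 126) = 1*(-124) = -124)
d(L, S) = -124
(17 + d(-5, f(6)))*(50/47) = (17 - 124)*(50/47) = -5350/47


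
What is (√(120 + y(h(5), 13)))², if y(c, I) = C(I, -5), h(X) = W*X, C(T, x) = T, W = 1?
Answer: 133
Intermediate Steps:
h(X) = X (h(X) = 1*X = X)
y(c, I) = I
(√(120 + y(h(5), 13)))² = (√(120 + 13))² = (√133)² = 133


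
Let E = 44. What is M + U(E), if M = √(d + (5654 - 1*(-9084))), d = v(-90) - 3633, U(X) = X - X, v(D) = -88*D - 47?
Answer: √18978 ≈ 137.76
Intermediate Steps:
v(D) = -47 - 88*D
U(X) = 0
d = 4240 (d = (-47 - 88*(-90)) - 3633 = (-47 + 7920) - 3633 = 7873 - 3633 = 4240)
M = √18978 (M = √(4240 + (5654 - 1*(-9084))) = √(4240 + (5654 + 9084)) = √(4240 + 14738) = √18978 ≈ 137.76)
M + U(E) = √18978 + 0 = √18978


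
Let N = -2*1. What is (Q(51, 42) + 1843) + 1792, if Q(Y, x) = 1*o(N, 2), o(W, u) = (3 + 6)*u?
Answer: 3653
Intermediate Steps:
N = -2
o(W, u) = 9*u
Q(Y, x) = 18 (Q(Y, x) = 1*(9*2) = 1*18 = 18)
(Q(51, 42) + 1843) + 1792 = (18 + 1843) + 1792 = 1861 + 1792 = 3653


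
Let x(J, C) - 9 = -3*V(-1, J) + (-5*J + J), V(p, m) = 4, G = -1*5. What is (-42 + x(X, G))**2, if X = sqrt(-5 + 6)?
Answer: 2401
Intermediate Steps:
G = -5
X = 1 (X = sqrt(1) = 1)
x(J, C) = -3 - 4*J (x(J, C) = 9 + (-3*4 + (-5*J + J)) = 9 + (-12 - 4*J) = -3 - 4*J)
(-42 + x(X, G))**2 = (-42 + (-3 - 4*1))**2 = (-42 + (-3 - 4))**2 = (-42 - 7)**2 = (-49)**2 = 2401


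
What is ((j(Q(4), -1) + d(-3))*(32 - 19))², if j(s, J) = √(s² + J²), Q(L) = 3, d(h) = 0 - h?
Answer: 3211 + 1014*√10 ≈ 6417.5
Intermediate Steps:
d(h) = -h
j(s, J) = √(J² + s²)
((j(Q(4), -1) + d(-3))*(32 - 19))² = ((√((-1)² + 3²) - 1*(-3))*(32 - 19))² = ((√(1 + 9) + 3)*13)² = ((√10 + 3)*13)² = ((3 + √10)*13)² = (39 + 13*√10)²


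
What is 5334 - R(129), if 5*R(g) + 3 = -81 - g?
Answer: 26883/5 ≈ 5376.6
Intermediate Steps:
R(g) = -84/5 - g/5 (R(g) = -⅗ + (-81 - g)/5 = -⅗ + (-81/5 - g/5) = -84/5 - g/5)
5334 - R(129) = 5334 - (-84/5 - ⅕*129) = 5334 - (-84/5 - 129/5) = 5334 - 1*(-213/5) = 5334 + 213/5 = 26883/5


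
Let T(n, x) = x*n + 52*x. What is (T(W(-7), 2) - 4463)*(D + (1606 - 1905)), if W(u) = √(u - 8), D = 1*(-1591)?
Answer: 8238510 - 3780*I*√15 ≈ 8.2385e+6 - 14640.0*I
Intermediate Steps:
D = -1591
W(u) = √(-8 + u)
T(n, x) = 52*x + n*x (T(n, x) = n*x + 52*x = 52*x + n*x)
(T(W(-7), 2) - 4463)*(D + (1606 - 1905)) = (2*(52 + √(-8 - 7)) - 4463)*(-1591 + (1606 - 1905)) = (2*(52 + √(-15)) - 4463)*(-1591 - 299) = (2*(52 + I*√15) - 4463)*(-1890) = ((104 + 2*I*√15) - 4463)*(-1890) = (-4359 + 2*I*√15)*(-1890) = 8238510 - 3780*I*√15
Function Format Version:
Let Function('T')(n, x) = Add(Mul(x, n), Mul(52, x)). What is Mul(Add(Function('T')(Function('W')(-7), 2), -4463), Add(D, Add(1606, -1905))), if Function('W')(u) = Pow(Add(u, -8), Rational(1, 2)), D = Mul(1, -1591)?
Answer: Add(8238510, Mul(-3780, I, Pow(15, Rational(1, 2)))) ≈ Add(8.2385e+6, Mul(-14640., I))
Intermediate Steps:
D = -1591
Function('W')(u) = Pow(Add(-8, u), Rational(1, 2))
Function('T')(n, x) = Add(Mul(52, x), Mul(n, x)) (Function('T')(n, x) = Add(Mul(n, x), Mul(52, x)) = Add(Mul(52, x), Mul(n, x)))
Mul(Add(Function('T')(Function('W')(-7), 2), -4463), Add(D, Add(1606, -1905))) = Mul(Add(Mul(2, Add(52, Pow(Add(-8, -7), Rational(1, 2)))), -4463), Add(-1591, Add(1606, -1905))) = Mul(Add(Mul(2, Add(52, Pow(-15, Rational(1, 2)))), -4463), Add(-1591, -299)) = Mul(Add(Mul(2, Add(52, Mul(I, Pow(15, Rational(1, 2))))), -4463), -1890) = Mul(Add(Add(104, Mul(2, I, Pow(15, Rational(1, 2)))), -4463), -1890) = Mul(Add(-4359, Mul(2, I, Pow(15, Rational(1, 2)))), -1890) = Add(8238510, Mul(-3780, I, Pow(15, Rational(1, 2))))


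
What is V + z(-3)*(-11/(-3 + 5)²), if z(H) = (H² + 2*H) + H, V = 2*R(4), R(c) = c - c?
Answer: 0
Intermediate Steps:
R(c) = 0
V = 0 (V = 2*0 = 0)
z(H) = H² + 3*H
V + z(-3)*(-11/(-3 + 5)²) = 0 + (-3*(3 - 3))*(-11/(-3 + 5)²) = 0 + (-3*0)*(-11/(2²)) = 0 + 0*(-11/4) = 0 + 0 = 0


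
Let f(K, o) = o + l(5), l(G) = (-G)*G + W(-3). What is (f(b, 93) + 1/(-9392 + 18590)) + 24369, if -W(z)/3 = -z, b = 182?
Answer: 224688745/9198 ≈ 24428.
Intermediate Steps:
W(z) = 3*z (W(z) = -(-3)*z = 3*z)
l(G) = -9 - G² (l(G) = (-G)*G + 3*(-3) = -G² - 9 = -9 - G²)
f(K, o) = -34 + o (f(K, o) = o + (-9 - 1*5²) = o + (-9 - 1*25) = o + (-9 - 25) = o - 34 = -34 + o)
(f(b, 93) + 1/(-9392 + 18590)) + 24369 = ((-34 + 93) + 1/(-9392 + 18590)) + 24369 = (59 + 1/9198) + 24369 = 542683/9198 + 24369 = 224688745/9198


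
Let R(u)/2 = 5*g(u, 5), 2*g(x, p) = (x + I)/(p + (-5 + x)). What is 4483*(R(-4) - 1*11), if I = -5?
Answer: 4483/4 ≈ 1120.8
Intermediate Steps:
g(x, p) = (-5 + x)/(2*(-5 + p + x)) (g(x, p) = ((x - 5)/(p + (-5 + x)))/2 = ((-5 + x)/(-5 + p + x))/2 = (-5 + x)/(2*(-5 + p + x)))
R(u) = 5*(-5 + u)/u (R(u) = 2*(5*((-5 + u)/(2*(-5 + 5 + u)))) = 2*(5*((-5 + u)/(2*u))) = 2*(5*(-5 + u)/(2*u)) = 5*(-5 + u)/u)
4483*(R(-4) - 1*11) = 4483*((5 - 25/(-4)) - 1*11) = 4483*((5 - 25*(-1/4)) - 11) = 4483*((5 + 25/4) - 11) = 4483*(45/4 - 11) = 4483*(1/4) = 4483/4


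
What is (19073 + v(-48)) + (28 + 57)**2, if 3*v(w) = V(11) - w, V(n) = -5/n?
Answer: 868357/33 ≈ 26314.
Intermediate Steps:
v(w) = -5/33 - w/3 (v(w) = (-5/11 - w)/3 = -5/33 - w/3)
(19073 + v(-48)) + (28 + 57)**2 = (19073 + (-5/33 - 1/3*(-48))) + (28 + 57)**2 = (19073 + (-5/33 + 16)) + 85**2 = (19073 + 523/33) + 7225 = 629932/33 + 7225 = 868357/33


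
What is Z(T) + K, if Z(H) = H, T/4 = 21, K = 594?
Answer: 678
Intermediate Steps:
T = 84 (T = 4*21 = 84)
Z(T) + K = 84 + 594 = 678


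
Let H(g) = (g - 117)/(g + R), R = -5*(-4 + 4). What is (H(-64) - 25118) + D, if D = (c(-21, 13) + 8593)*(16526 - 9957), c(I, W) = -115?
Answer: 3562679477/64 ≈ 5.5667e+7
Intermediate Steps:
R = 0 (R = -5*0 = 0)
D = 55691982 (D = (-115 + 8593)*(16526 - 9957) = 8478*6569 = 55691982)
H(g) = (-117 + g)/g (H(g) = (g - 117)/(g + 0) = (-117 + g)/g)
(H(-64) - 25118) + D = ((-117 - 64)/(-64) - 25118) + 55691982 = (-1/64*(-181) - 25118) + 55691982 = (181/64 - 25118) + 55691982 = -1607371/64 + 55691982 = 3562679477/64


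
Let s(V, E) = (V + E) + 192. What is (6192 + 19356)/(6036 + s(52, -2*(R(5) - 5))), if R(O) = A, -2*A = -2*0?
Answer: 12774/3145 ≈ 4.0617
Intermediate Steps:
A = 0 (A = -(-1)*0 = -½*0 = 0)
R(O) = 0
s(V, E) = 192 + E + V (s(V, E) = (E + V) + 192 = 192 + E + V)
(6192 + 19356)/(6036 + s(52, -2*(R(5) - 5))) = (6192 + 19356)/(6036 + (192 - 2*(0 - 5) + 52)) = 25548/(6036 + (192 - 2*(-5) + 52)) = 25548/(6036 + (192 + 10 + 52)) = 25548/(6036 + 254) = 25548/6290 = 25548*(1/6290) = 12774/3145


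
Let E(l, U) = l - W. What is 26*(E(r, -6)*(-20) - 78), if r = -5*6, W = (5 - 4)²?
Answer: 14092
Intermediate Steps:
W = 1 (W = 1² = 1)
r = -30
E(l, U) = -1 + l (E(l, U) = l - 1*1 = l - 1 = -1 + l)
26*(E(r, -6)*(-20) - 78) = 26*((-1 - 30)*(-20) - 78) = 26*(-31*(-20) - 78) = 26*(620 - 78) = 26*542 = 14092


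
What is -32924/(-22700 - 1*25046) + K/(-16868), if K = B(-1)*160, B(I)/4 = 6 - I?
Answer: 42682494/100672441 ≈ 0.42397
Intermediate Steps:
B(I) = 24 - 4*I (B(I) = 4*(6 - I) = 24 - 4*I)
K = 4480 (K = (24 - 4*(-1))*160 = (24 + 4)*160 = 28*160 = 4480)
-32924/(-22700 - 1*25046) + K/(-16868) = -32924/(-22700 - 1*25046) + 4480/(-16868) = -32924/(-22700 - 25046) + 4480*(-1/16868) = -32924/(-47746) - 1120/4217 = -32924*(-1/47746) - 1120/4217 = 16462/23873 - 1120/4217 = 42682494/100672441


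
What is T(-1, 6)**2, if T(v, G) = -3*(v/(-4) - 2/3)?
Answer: 25/16 ≈ 1.5625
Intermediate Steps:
T(v, G) = 2 + 3*v/4 (T(v, G) = -3*(v*(-1/4) - 2*1/3) = -3*(-v/4 - 2/3) = -3*(-2/3 - v/4) = 2 + 3*v/4)
T(-1, 6)**2 = (2 + (3/4)*(-1))**2 = (2 - 3/4)**2 = (5/4)**2 = 25/16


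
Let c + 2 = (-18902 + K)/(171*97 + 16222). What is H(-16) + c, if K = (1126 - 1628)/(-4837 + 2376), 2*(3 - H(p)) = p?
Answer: 680169221/80742949 ≈ 8.4239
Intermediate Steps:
H(p) = 3 - p/2
K = 502/2461 (K = -502/(-2461) = -502*(-1/2461) = 502/2461 ≈ 0.20398)
c = -208003218/80742949 (c = -2 + (-18902 + 502/2461)/(171*97 + 16222) = -2 - 46517320/(2461*(16587 + 16222)) = -2 - 46517320/2461/32809 = -2 - 46517320/2461*1/32809 = -2 - 46517320/80742949 = -208003218/80742949 ≈ -2.5761)
H(-16) + c = (3 - ½*(-16)) - 208003218/80742949 = (3 + 8) - 208003218/80742949 = 11 - 208003218/80742949 = 680169221/80742949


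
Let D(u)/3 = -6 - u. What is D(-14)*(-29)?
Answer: -696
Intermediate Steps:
D(u) = -18 - 3*u (D(u) = 3*(-6 - u) = -18 - 3*u)
D(-14)*(-29) = (-18 - 3*(-14))*(-29) = (-18 + 42)*(-29) = 24*(-29) = -696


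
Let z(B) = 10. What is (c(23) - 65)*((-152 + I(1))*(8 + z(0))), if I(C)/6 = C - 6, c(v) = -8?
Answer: 239148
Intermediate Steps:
I(C) = -36 + 6*C (I(C) = 6*(C - 6) = 6*(-6 + C) = -36 + 6*C)
(c(23) - 65)*((-152 + I(1))*(8 + z(0))) = (-8 - 65)*((-152 + (-36 + 6*1))*(8 + 10)) = -73*(-152 + (-36 + 6))*18 = -73*(-152 - 30)*18 = -(-13286)*18 = -73*(-3276) = 239148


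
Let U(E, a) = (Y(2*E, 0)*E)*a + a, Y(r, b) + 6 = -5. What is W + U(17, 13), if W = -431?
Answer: -2849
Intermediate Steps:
Y(r, b) = -11 (Y(r, b) = -6 - 5 = -11)
U(E, a) = a - 11*E*a (U(E, a) = (-11*E)*a + a = -11*E*a + a = a - 11*E*a)
W + U(17, 13) = -431 + 13*(1 - 11*17) = -431 + 13*(1 - 187) = -431 + 13*(-186) = -431 - 2418 = -2849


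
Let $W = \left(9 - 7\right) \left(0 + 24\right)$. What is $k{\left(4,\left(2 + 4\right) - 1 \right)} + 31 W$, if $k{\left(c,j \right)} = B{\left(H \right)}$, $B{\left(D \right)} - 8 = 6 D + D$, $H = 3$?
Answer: $1517$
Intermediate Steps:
$B{\left(D \right)} = 8 + 7 D$ ($B{\left(D \right)} = 8 + \left(6 D + D\right) = 8 + 7 D$)
$k{\left(c,j \right)} = 29$ ($k{\left(c,j \right)} = 8 + 7 \cdot 3 = 8 + 21 = 29$)
$W = 48$ ($W = 2 \cdot 24 = 48$)
$k{\left(4,\left(2 + 4\right) - 1 \right)} + 31 W = 29 + 31 \cdot 48 = 29 + 1488 = 1517$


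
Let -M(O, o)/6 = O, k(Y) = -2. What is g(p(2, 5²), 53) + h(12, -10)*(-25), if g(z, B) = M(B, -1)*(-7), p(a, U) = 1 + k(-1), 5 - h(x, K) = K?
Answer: 1851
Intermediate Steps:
h(x, K) = 5 - K
M(O, o) = -6*O
p(a, U) = -1 (p(a, U) = 1 - 2 = -1)
g(z, B) = 42*B (g(z, B) = -6*B*(-7) = 42*B)
g(p(2, 5²), 53) + h(12, -10)*(-25) = 42*53 + (5 - 1*(-10))*(-25) = 2226 + (5 + 10)*(-25) = 2226 + 15*(-25) = 2226 - 375 = 1851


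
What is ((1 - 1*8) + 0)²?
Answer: 49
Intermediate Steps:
((1 - 1*8) + 0)² = ((1 - 8) + 0)² = (-7 + 0)² = (-7)² = 49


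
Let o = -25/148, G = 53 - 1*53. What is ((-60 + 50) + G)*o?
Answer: 125/74 ≈ 1.6892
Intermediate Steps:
G = 0 (G = 53 - 53 = 0)
o = -25/148 (o = -25*1/148 = -25/148 ≈ -0.16892)
((-60 + 50) + G)*o = ((-60 + 50) + 0)*(-25/148) = (-10 + 0)*(-25/148) = -10*(-25/148) = 125/74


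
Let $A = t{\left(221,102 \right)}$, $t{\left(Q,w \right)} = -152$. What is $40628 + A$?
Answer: $40476$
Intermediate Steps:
$A = -152$
$40628 + A = 40628 - 152 = 40476$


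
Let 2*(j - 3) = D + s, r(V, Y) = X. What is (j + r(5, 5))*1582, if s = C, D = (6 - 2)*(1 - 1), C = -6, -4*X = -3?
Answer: 2373/2 ≈ 1186.5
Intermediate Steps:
X = 3/4 (X = -1/4*(-3) = 3/4 ≈ 0.75000)
D = 0 (D = 4*0 = 0)
s = -6
r(V, Y) = 3/4
j = 0 (j = 3 + (0 - 6)/2 = 3 + (1/2)*(-6) = 3 - 3 = 0)
(j + r(5, 5))*1582 = (0 + 3/4)*1582 = (3/4)*1582 = 2373/2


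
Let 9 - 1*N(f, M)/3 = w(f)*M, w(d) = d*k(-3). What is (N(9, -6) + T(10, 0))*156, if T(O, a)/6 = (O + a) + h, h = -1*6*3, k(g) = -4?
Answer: -104364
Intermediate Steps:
w(d) = -4*d (w(d) = d*(-4) = -4*d)
h = -18 (h = -6*3 = -18)
T(O, a) = -108 + 6*O + 6*a (T(O, a) = 6*((O + a) - 18) = 6*(-18 + O + a) = -108 + 6*O + 6*a)
N(f, M) = 27 + 12*M*f (N(f, M) = 27 - 3*(-4*f)*M = 27 - (-12)*M*f = 27 + 12*M*f)
(N(9, -6) + T(10, 0))*156 = ((27 + 12*(-6)*9) + (-108 + 6*10 + 6*0))*156 = ((27 - 648) + (-108 + 60 + 0))*156 = (-621 - 48)*156 = -669*156 = -104364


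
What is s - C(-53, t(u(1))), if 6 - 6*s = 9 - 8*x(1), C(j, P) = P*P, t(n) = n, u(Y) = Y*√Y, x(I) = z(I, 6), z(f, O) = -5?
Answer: -49/6 ≈ -8.1667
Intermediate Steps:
x(I) = -5
u(Y) = Y^(3/2)
C(j, P) = P²
s = -43/6 (s = 1 - (9 - 8*(-5))/6 = 1 - (9 + 40)/6 = 1 - ⅙*49 = 1 - 49/6 = -43/6 ≈ -7.1667)
s - C(-53, t(u(1))) = -43/6 - (1^(3/2))² = -43/6 - 1*1² = -43/6 - 1*1 = -43/6 - 1 = -49/6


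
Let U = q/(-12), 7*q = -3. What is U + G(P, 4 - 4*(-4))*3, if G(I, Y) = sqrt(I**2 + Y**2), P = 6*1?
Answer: 1/28 + 6*sqrt(109) ≈ 62.678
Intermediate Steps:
q = -3/7 (q = (1/7)*(-3) = -3/7 ≈ -0.42857)
P = 6
U = 1/28 (U = -3/7/(-12) = -3/7*(-1/12) = 1/28 ≈ 0.035714)
U + G(P, 4 - 4*(-4))*3 = 1/28 + sqrt(6**2 + (4 - 4*(-4))**2)*3 = 1/28 + sqrt(36 + (4 + 16)**2)*3 = 1/28 + sqrt(36 + 20**2)*3 = 1/28 + sqrt(36 + 400)*3 = 1/28 + sqrt(436)*3 = 1/28 + (2*sqrt(109))*3 = 1/28 + 6*sqrt(109)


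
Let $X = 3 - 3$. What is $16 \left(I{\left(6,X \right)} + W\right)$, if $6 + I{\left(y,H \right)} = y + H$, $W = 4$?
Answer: $64$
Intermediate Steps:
$X = 0$ ($X = 3 - 3 = 0$)
$I{\left(y,H \right)} = -6 + H + y$ ($I{\left(y,H \right)} = -6 + \left(y + H\right) = -6 + \left(H + y\right) = -6 + H + y$)
$16 \left(I{\left(6,X \right)} + W\right) = 16 \left(\left(-6 + 0 + 6\right) + 4\right) = 16 \left(0 + 4\right) = 16 \cdot 4 = 64$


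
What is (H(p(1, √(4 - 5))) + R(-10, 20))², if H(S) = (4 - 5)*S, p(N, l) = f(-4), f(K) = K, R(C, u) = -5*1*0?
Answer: 16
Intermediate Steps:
R(C, u) = 0 (R(C, u) = -5*0 = 0)
p(N, l) = -4
H(S) = -S
(H(p(1, √(4 - 5))) + R(-10, 20))² = (-1*(-4) + 0)² = (4 + 0)² = 4² = 16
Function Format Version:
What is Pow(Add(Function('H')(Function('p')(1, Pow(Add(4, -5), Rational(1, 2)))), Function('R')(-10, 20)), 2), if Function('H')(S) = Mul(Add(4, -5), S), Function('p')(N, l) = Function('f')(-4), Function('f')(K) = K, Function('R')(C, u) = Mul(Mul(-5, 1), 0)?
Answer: 16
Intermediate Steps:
Function('R')(C, u) = 0 (Function('R')(C, u) = Mul(-5, 0) = 0)
Function('p')(N, l) = -4
Function('H')(S) = Mul(-1, S)
Pow(Add(Function('H')(Function('p')(1, Pow(Add(4, -5), Rational(1, 2)))), Function('R')(-10, 20)), 2) = Pow(Add(Mul(-1, -4), 0), 2) = Pow(Add(4, 0), 2) = Pow(4, 2) = 16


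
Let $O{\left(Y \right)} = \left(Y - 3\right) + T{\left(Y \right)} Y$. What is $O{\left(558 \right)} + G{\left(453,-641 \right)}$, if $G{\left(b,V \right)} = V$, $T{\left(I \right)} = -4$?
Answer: $-2318$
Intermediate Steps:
$O{\left(Y \right)} = -3 - 3 Y$ ($O{\left(Y \right)} = \left(Y - 3\right) - 4 Y = \left(-3 + Y\right) - 4 Y = -3 - 3 Y$)
$O{\left(558 \right)} + G{\left(453,-641 \right)} = \left(-3 - 1674\right) - 641 = -1677 - 641 = -2318$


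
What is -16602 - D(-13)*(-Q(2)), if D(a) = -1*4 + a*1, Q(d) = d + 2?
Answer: -16670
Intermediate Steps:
Q(d) = 2 + d
D(a) = -4 + a
-16602 - D(-13)*(-Q(2)) = -16602 - (-4 - 13)*(-(2 + 2)) = -16602 - (-17)*(-1*4) = -16602 - (-17)*(-4) = -16602 - 1*68 = -16602 - 68 = -16670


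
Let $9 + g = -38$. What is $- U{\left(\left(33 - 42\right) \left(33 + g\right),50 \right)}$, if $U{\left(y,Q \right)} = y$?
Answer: $-126$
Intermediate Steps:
$g = -47$ ($g = -9 - 38 = -47$)
$- U{\left(\left(33 - 42\right) \left(33 + g\right),50 \right)} = - \left(33 - 42\right) \left(33 - 47\right) = - \left(-9\right) \left(-14\right) = \left(-1\right) 126 = -126$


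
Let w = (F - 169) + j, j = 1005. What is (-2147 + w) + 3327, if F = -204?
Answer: 1812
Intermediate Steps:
w = 632 (w = (-204 - 169) + 1005 = -373 + 1005 = 632)
(-2147 + w) + 3327 = (-2147 + 632) + 3327 = -1515 + 3327 = 1812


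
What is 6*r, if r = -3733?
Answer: -22398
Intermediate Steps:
6*r = 6*(-3733) = -22398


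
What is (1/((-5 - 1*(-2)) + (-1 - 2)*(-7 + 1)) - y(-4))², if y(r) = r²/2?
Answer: 14161/225 ≈ 62.938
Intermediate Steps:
y(r) = r²/2 (y(r) = r²*(½) = r²/2)
(1/((-5 - 1*(-2)) + (-1 - 2)*(-7 + 1)) - y(-4))² = (1/((-5 - 1*(-2)) + (-1 - 2)*(-7 + 1)) - (-4)²/2)² = (1/((-5 + 2) - 3*(-6)) - 16/2)² = (1/(-3 + 18) - 1*8)² = (1/15 - 8)² = (-119/15)² = 14161/225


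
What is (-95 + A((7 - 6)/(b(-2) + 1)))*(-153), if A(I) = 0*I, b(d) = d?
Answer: 14535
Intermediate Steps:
A(I) = 0
(-95 + A((7 - 6)/(b(-2) + 1)))*(-153) = (-95 + 0)*(-153) = -95*(-153) = 14535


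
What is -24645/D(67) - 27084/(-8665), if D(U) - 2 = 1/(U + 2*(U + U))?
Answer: -71520716511/5814215 ≈ -12301.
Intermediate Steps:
D(U) = 2 + 1/(5*U) (D(U) = 2 + 1/(U + 2*(U + U)) = 2 + 1/(U + 2*(2*U)) = 2 + 1/(U + 4*U) = 2 + 1/(5*U))
-24645/D(67) - 27084/(-8665) = -24645/(2 + (1/5)/67) - 27084/(-8665) = -24645/(2 + (1/5)*(1/67)) - 27084*(-1/8665) = -24645/(2 + 1/335) + 27084/8665 = -24645/671/335 + 27084/8665 = -24645*335/671 + 27084/8665 = -8256075/671 + 27084/8665 = -71520716511/5814215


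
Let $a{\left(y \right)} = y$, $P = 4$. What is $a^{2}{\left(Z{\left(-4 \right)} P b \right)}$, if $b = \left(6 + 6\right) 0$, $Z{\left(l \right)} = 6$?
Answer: $0$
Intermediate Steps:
$b = 0$ ($b = 12 \cdot 0 = 0$)
$a^{2}{\left(Z{\left(-4 \right)} P b \right)} = \left(6 \cdot 4 \cdot 0\right)^{2} = \left(24 \cdot 0\right)^{2} = 0^{2} = 0$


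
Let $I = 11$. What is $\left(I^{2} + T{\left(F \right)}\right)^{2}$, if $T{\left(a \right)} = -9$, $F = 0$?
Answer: $12544$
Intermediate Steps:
$\left(I^{2} + T{\left(F \right)}\right)^{2} = \left(11^{2} - 9\right)^{2} = \left(121 - 9\right)^{2} = 112^{2} = 12544$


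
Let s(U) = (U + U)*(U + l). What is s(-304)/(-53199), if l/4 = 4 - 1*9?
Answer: -21888/5911 ≈ -3.7029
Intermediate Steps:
l = -20 (l = 4*(4 - 1*9) = 4*(4 - 9) = 4*(-5) = -20)
s(U) = 2*U*(-20 + U) (s(U) = (U + U)*(U - 20) = (2*U)*(-20 + U) = 2*U*(-20 + U))
s(-304)/(-53199) = (2*(-304)*(-20 - 304))/(-53199) = (2*(-304)*(-324))*(-1/53199) = 196992*(-1/53199) = -21888/5911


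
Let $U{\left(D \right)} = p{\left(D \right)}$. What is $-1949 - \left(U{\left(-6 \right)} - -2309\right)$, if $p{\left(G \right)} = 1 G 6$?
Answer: $-4222$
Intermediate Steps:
$p{\left(G \right)} = 6 G$ ($p{\left(G \right)} = G 6 = 6 G$)
$U{\left(D \right)} = 6 D$
$-1949 - \left(U{\left(-6 \right)} - -2309\right) = -1949 - \left(6 \left(-6\right) - -2309\right) = -1949 - \left(-36 + 2309\right) = -1949 - 2273 = -4222$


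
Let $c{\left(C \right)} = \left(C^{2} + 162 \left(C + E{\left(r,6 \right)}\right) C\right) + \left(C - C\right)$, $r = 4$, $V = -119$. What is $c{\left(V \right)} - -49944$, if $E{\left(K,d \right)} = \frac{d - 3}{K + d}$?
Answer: $\frac{11762018}{5} \approx 2.3524 \cdot 10^{6}$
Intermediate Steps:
$E{\left(K,d \right)} = \frac{-3 + d}{K + d}$
$c{\left(C \right)} = C^{2} + C \left(\frac{243}{5} + 162 C\right)$ ($c{\left(C \right)} = \left(C^{2} + 162 \left(C + \frac{-3 + 6}{4 + 6}\right) C\right) + \left(C - C\right) = \left(C^{2} + 162 \left(C + \frac{1}{10} \cdot 3\right) C\right) + 0 = \left(C^{2} + 162 \left(C + \frac{3}{10}\right) C\right) + 0 = \left(C^{2} + 162 \left(\frac{3}{10} + C\right) C\right) + 0 = \left(C^{2} + \left(\frac{243}{5} + 162 C\right) C\right) + 0 = \left(C^{2} + C \left(\frac{243}{5} + 162 C\right)\right) + 0 = C^{2} + C \left(\frac{243}{5} + 162 C\right)$)
$c{\left(V \right)} - -49944 = \frac{1}{5} \left(-119\right) \left(243 + 815 \left(-119\right)\right) - -49944 = \frac{1}{5} \left(-119\right) \left(243 - 96985\right) + 49944 = \frac{1}{5} \left(-119\right) \left(-96742\right) + 49944 = \frac{11512298}{5} + 49944 = \frac{11762018}{5}$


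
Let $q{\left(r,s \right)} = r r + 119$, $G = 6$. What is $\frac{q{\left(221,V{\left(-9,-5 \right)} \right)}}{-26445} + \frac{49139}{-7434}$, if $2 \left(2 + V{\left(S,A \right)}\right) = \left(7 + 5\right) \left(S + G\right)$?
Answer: $- \frac{110896633}{13106142} \approx -8.4614$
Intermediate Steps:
$V{\left(S,A \right)} = 34 + 6 S$ ($V{\left(S,A \right)} = -2 + \frac{\left(7 + 5\right) \left(S + 6\right)}{2} = -2 + \frac{12 \left(6 + S\right)}{2} = -2 + \frac{72 + 12 S}{2} = -2 + \left(36 + 6 S\right) = 34 + 6 S$)
$q{\left(r,s \right)} = 119 + r^{2}$ ($q{\left(r,s \right)} = r^{2} + 119 = 119 + r^{2}$)
$\frac{q{\left(221,V{\left(-9,-5 \right)} \right)}}{-26445} + \frac{49139}{-7434} = \frac{119 + 221^{2}}{-26445} + \frac{49139}{-7434} = \left(119 + 48841\right) \left(- \frac{1}{26445}\right) + 49139 \left(- \frac{1}{7434}\right) = 48960 \left(- \frac{1}{26445}\right) - \frac{49139}{7434} = - \frac{3264}{1763} - \frac{49139}{7434} = - \frac{110896633}{13106142}$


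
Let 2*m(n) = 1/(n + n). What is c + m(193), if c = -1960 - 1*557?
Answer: -1943123/772 ≈ -2517.0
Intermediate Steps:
m(n) = 1/(4*n) (m(n) = 1/(2*(n + n)) = 1/(2*((2*n))) = (1/(2*n))/2 = 1/(4*n))
c = -2517 (c = -1960 - 557 = -2517)
c + m(193) = -2517 + (¼)/193 = -2517 + (¼)*(1/193) = -2517 + 1/772 = -1943123/772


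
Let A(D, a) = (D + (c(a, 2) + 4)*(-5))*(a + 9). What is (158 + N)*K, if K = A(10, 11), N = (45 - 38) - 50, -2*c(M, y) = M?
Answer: 40250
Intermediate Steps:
c(M, y) = -M/2
N = -43 (N = 7 - 50 = -43)
A(D, a) = (9 + a)*(-20 + D + 5*a/2) (A(D, a) = (D + (-a/2 + 4)*(-5))*(a + 9) = (D + (4 - a/2)*(-5))*(9 + a) = (D + (-20 + 5*a/2))*(9 + a) = (-20 + D + 5*a/2)*(9 + a) = (9 + a)*(-20 + D + 5*a/2))
K = 350 (K = -180 + 9*10 + (5/2)*11 + (5/2)*11² + 10*11 = -180 + 90 + 55/2 + (5/2)*121 + 110 = -180 + 90 + 55/2 + 605/2 + 110 = 350)
(158 + N)*K = (158 - 43)*350 = 115*350 = 40250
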